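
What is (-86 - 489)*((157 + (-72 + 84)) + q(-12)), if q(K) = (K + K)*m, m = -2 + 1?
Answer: -110975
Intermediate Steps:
m = -1
q(K) = -2*K (q(K) = (K + K)*(-1) = (2*K)*(-1) = -2*K)
(-86 - 489)*((157 + (-72 + 84)) + q(-12)) = (-86 - 489)*((157 + (-72 + 84)) - 2*(-12)) = -575*((157 + 12) + 24) = -575*(169 + 24) = -575*193 = -110975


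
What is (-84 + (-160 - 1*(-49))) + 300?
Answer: 105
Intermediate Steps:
(-84 + (-160 - 1*(-49))) + 300 = (-84 + (-160 + 49)) + 300 = (-84 - 111) + 300 = -195 + 300 = 105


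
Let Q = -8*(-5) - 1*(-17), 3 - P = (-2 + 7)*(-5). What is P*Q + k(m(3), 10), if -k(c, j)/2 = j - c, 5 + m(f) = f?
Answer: 1572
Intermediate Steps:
m(f) = -5 + f
k(c, j) = -2*j + 2*c (k(c, j) = -2*(j - c) = -2*j + 2*c)
P = 28 (P = 3 - (-2 + 7)*(-5) = 3 - 5*(-5) = 3 - 1*(-25) = 3 + 25 = 28)
Q = 57 (Q = 40 + 17 = 57)
P*Q + k(m(3), 10) = 28*57 + (-2*10 + 2*(-5 + 3)) = 1596 + (-20 + 2*(-2)) = 1596 + (-20 - 4) = 1596 - 24 = 1572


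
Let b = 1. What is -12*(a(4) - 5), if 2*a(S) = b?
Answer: 54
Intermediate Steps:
a(S) = ½ (a(S) = (½)*1 = ½)
-12*(a(4) - 5) = -12*(½ - 5) = -12*(-9/2) = 54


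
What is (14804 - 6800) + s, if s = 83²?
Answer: 14893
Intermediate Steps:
s = 6889
(14804 - 6800) + s = (14804 - 6800) + 6889 = 8004 + 6889 = 14893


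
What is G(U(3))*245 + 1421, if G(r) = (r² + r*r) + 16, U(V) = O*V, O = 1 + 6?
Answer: 221431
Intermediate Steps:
O = 7
U(V) = 7*V
G(r) = 16 + 2*r² (G(r) = (r² + r²) + 16 = 2*r² + 16 = 16 + 2*r²)
G(U(3))*245 + 1421 = (16 + 2*(7*3)²)*245 + 1421 = (16 + 2*21²)*245 + 1421 = (16 + 2*441)*245 + 1421 = (16 + 882)*245 + 1421 = 898*245 + 1421 = 220010 + 1421 = 221431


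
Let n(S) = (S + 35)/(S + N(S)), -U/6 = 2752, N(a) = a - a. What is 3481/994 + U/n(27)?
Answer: -221466617/30814 ≈ -7187.2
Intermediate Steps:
N(a) = 0
U = -16512 (U = -6*2752 = -16512)
n(S) = (35 + S)/S (n(S) = (S + 35)/(S + 0) = (35 + S)/S)
3481/994 + U/n(27) = 3481/994 - 16512*27/(35 + 27) = 3481*(1/994) - 16512/((1/27)*62) = 3481/994 - 16512/62/27 = 3481/994 - 16512*27/62 = 3481/994 - 222912/31 = -221466617/30814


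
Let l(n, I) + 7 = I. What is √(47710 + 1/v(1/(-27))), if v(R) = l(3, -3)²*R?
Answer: √4770973/10 ≈ 218.43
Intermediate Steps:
l(n, I) = -7 + I
v(R) = 100*R (v(R) = (-7 - 3)²*R = (-10)²*R = 100*R)
√(47710 + 1/v(1/(-27))) = √(47710 + 1/(100/(-27))) = √(47710 + 1/(100*(-1/27))) = √(47710 + 1/(-100/27)) = √(47710 - 27/100) = √(4770973/100) = √4770973/10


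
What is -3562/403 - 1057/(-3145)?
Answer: -828963/97495 ≈ -8.5026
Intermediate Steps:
-3562/403 - 1057/(-3145) = -3562*1/403 - 1057*(-1/3145) = -274/31 + 1057/3145 = -828963/97495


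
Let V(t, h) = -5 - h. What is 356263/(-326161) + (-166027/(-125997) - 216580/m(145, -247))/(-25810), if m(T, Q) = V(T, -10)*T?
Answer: -166219122250490893/153797133616996650 ≈ -1.0808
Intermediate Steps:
m(T, Q) = 5*T (m(T, Q) = (-5 - 1*(-10))*T = (-5 + 10)*T = 5*T)
356263/(-326161) + (-166027/(-125997) - 216580/m(145, -247))/(-25810) = 356263/(-326161) + (-166027/(-125997) - 216580/(5*145))/(-25810) = 356263*(-1/326161) + (-166027*(-1/125997) - 216580/725)*(-1/25810) = -356263/326161 + (166027/125997 - 216580*1/725)*(-1/25810) = -356263/326161 + (166027/125997 - 43316/145)*(-1/25810) = -356263/326161 - 5433612137/18269565*(-1/25810) = -356263/326161 + 5433612137/471537472650 = -166219122250490893/153797133616996650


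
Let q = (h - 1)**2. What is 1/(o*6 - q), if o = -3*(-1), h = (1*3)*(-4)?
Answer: -1/151 ≈ -0.0066225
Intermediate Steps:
h = -12 (h = 3*(-4) = -12)
o = 3
q = 169 (q = (-12 - 1)**2 = (-13)**2 = 169)
1/(o*6 - q) = 1/(3*6 - 1*169) = 1/(18 - 169) = 1/(-151) = -1/151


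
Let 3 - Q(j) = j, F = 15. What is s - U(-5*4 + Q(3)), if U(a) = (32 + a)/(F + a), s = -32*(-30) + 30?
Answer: 4962/5 ≈ 992.40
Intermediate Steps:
Q(j) = 3 - j
s = 990 (s = 960 + 30 = 990)
U(a) = (32 + a)/(15 + a)
s - U(-5*4 + Q(3)) = 990 - (32 + (-5*4 + (3 - 1*3)))/(15 + (-5*4 + (3 - 1*3))) = 990 - (32 + (-20 + (3 - 3)))/(15 + (-20 + (3 - 3))) = 990 - (32 + (-20 + 0))/(15 + (-20 + 0)) = 990 - (32 - 20)/(15 - 20) = 990 - 12/(-5) = 990 - (-1)*12/5 = 990 - 1*(-12/5) = 990 + 12/5 = 4962/5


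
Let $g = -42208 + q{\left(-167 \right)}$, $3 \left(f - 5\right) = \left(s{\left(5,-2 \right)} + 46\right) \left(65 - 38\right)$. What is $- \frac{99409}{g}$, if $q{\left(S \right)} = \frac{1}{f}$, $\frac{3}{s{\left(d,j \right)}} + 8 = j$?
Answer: $\frac{413839667}{175711894} \approx 2.3552$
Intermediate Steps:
$s{\left(d,j \right)} = \frac{3}{-8 + j}$
$f = \frac{4163}{10}$ ($f = 5 + \frac{\left(\frac{3}{-8 - 2} + 46\right) \left(65 - 38\right)}{3} = 5 + \frac{\left(\frac{3}{-10} + 46\right) 27}{3} = 5 + \frac{\left(3 \left(- \frac{1}{10}\right) + 46\right) 27}{3} = 5 + \frac{\left(- \frac{3}{10} + 46\right) 27}{3} = 5 + \frac{\frac{457}{10} \cdot 27}{3} = 5 + \frac{1}{3} \cdot \frac{12339}{10} = 5 + \frac{4113}{10} = \frac{4163}{10} \approx 416.3$)
$q{\left(S \right)} = \frac{10}{4163}$ ($q{\left(S \right)} = \frac{1}{\frac{4163}{10}} = \frac{10}{4163}$)
$g = - \frac{175711894}{4163}$ ($g = -42208 + \frac{10}{4163} = - \frac{175711894}{4163} \approx -42208.0$)
$- \frac{99409}{g} = - \frac{99409}{- \frac{175711894}{4163}} = \left(-99409\right) \left(- \frac{4163}{175711894}\right) = \frac{413839667}{175711894}$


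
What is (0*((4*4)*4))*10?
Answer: 0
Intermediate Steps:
(0*((4*4)*4))*10 = (0*(16*4))*10 = (0*64)*10 = 0*10 = 0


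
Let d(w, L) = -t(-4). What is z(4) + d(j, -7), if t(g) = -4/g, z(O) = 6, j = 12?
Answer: 5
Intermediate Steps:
d(w, L) = -1 (d(w, L) = -(-4)/(-4) = -(-4)*(-1)/4 = -1*1 = -1)
z(4) + d(j, -7) = 6 - 1 = 5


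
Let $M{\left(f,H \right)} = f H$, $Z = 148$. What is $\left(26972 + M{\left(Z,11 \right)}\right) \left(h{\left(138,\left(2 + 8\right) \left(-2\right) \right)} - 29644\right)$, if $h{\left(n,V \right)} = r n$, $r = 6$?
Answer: $-824137600$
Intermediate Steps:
$h{\left(n,V \right)} = 6 n$
$M{\left(f,H \right)} = H f$
$\left(26972 + M{\left(Z,11 \right)}\right) \left(h{\left(138,\left(2 + 8\right) \left(-2\right) \right)} - 29644\right) = \left(26972 + 11 \cdot 148\right) \left(6 \cdot 138 - 29644\right) = \left(26972 + 1628\right) \left(828 - 29644\right) = 28600 \left(-28816\right) = -824137600$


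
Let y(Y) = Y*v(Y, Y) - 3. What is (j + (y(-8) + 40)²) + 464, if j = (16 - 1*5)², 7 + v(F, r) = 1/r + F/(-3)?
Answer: 52789/9 ≈ 5865.4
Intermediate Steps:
v(F, r) = -7 + 1/r - F/3 (v(F, r) = -7 + (1/r + F/(-3)) = -7 + (1/r + F*(-⅓)) = -7 + (1/r - F/3) = -7 + 1/r - F/3)
y(Y) = -3 + Y*(-7 + 1/Y - Y/3) (y(Y) = Y*(-7 + 1/Y - Y/3) - 3 = -3 + Y*(-7 + 1/Y - Y/3))
j = 121 (j = (16 - 5)² = 11² = 121)
(j + (y(-8) + 40)²) + 464 = (121 + ((-2 - ⅓*(-8)*(21 - 8)) + 40)²) + 464 = (121 + ((-2 - ⅓*(-8)*13) + 40)²) + 464 = (121 + ((-2 + 104/3) + 40)²) + 464 = (121 + (98/3 + 40)²) + 464 = (121 + (218/3)²) + 464 = (121 + 47524/9) + 464 = 48613/9 + 464 = 52789/9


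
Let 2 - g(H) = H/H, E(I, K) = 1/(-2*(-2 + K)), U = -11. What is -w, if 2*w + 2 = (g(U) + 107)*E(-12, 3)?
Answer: 28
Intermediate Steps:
E(I, K) = 1/(4 - 2*K)
g(H) = 1 (g(H) = 2 - H/H = 2 - 1*1 = 2 - 1 = 1)
w = -28 (w = -1 + ((1 + 107)*(-1/(-4 + 2*3)))/2 = -1 + (108*(-1/(-4 + 6)))/2 = -1 + (108*(-1/2))/2 = -1 + (1/2)*(-54) = -1 - 27 = -28)
-w = -1*(-28) = 28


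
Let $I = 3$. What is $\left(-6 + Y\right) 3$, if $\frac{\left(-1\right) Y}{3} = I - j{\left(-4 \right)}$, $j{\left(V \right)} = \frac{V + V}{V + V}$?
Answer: $-36$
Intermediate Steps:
$j{\left(V \right)} = 1$ ($j{\left(V \right)} = \frac{2 V}{2 V} = 2 V \frac{1}{2 V} = 1$)
$Y = -6$ ($Y = - 3 \left(3 - 1\right) = \left(-3\right) 2 = -6$)
$\left(-6 + Y\right) 3 = \left(-6 - 6\right) 3 = \left(-12\right) 3 = -36$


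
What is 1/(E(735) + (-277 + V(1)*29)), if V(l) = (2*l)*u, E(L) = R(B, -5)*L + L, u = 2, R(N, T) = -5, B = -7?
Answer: -1/3101 ≈ -0.00032248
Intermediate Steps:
E(L) = -4*L (E(L) = -5*L + L = -4*L)
V(l) = 4*l (V(l) = (2*l)*2 = 4*l)
1/(E(735) + (-277 + V(1)*29)) = 1/(-4*735 + (-277 + (4*1)*29)) = 1/(-2940 + (-277 + 4*29)) = 1/(-2940 + (-277 + 116)) = 1/(-2940 - 161) = 1/(-3101) = -1/3101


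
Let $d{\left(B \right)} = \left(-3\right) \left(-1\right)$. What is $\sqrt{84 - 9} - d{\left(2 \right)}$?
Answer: $-3 + 5 \sqrt{3} \approx 5.6603$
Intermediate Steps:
$d{\left(B \right)} = 3$
$\sqrt{84 - 9} - d{\left(2 \right)} = \sqrt{84 - 9} - 3 = \sqrt{75} - 3 = 5 \sqrt{3} - 3 = -3 + 5 \sqrt{3}$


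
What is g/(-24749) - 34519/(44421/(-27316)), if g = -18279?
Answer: 23337163899455/1099375329 ≈ 21228.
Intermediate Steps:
g/(-24749) - 34519/(44421/(-27316)) = -18279/(-24749) - 34519/(44421/(-27316)) = -18279*(-1/24749) - 34519/(44421*(-1/27316)) = 18279/24749 - 34519/(-44421/27316) = 18279/24749 - 34519*(-27316/44421) = 18279/24749 + 942921004/44421 = 23337163899455/1099375329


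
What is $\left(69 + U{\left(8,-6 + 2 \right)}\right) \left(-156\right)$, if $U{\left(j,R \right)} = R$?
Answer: $-10140$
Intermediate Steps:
$\left(69 + U{\left(8,-6 + 2 \right)}\right) \left(-156\right) = \left(69 + \left(-6 + 2\right)\right) \left(-156\right) = \left(69 - 4\right) \left(-156\right) = 65 \left(-156\right) = -10140$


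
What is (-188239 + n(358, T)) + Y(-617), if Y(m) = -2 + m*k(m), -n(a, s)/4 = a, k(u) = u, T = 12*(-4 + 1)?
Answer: 191016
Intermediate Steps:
T = -36 (T = 12*(-3) = -36)
n(a, s) = -4*a
Y(m) = -2 + m**2 (Y(m) = -2 + m*m = -2 + m**2)
(-188239 + n(358, T)) + Y(-617) = (-188239 - 4*358) + (-2 + (-617)**2) = (-188239 - 1432) + (-2 + 380689) = -189671 + 380687 = 191016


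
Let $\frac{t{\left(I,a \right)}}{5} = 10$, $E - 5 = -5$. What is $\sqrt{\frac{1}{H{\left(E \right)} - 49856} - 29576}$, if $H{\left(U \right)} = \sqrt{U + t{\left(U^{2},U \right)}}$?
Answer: $\frac{\sqrt{-1474541057 + 147880 \sqrt{2}}}{\sqrt{49856 - 5 \sqrt{2}}} \approx 171.98 i$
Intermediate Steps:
$E = 0$ ($E = 5 - 5 = 0$)
$t{\left(I,a \right)} = 50$ ($t{\left(I,a \right)} = 5 \cdot 10 = 50$)
$H{\left(U \right)} = \sqrt{50 + U}$ ($H{\left(U \right)} = \sqrt{U + 50} = \sqrt{50 + U}$)
$\sqrt{\frac{1}{H{\left(E \right)} - 49856} - 29576} = \sqrt{\frac{1}{\sqrt{50 + 0} - 49856} - 29576} = \sqrt{\frac{1}{\sqrt{50} - 49856} - 29576} = \sqrt{\frac{1}{5 \sqrt{2} - 49856} - 29576} = \sqrt{\frac{1}{-49856 + 5 \sqrt{2}} - 29576} = \sqrt{-29576 + \frac{1}{-49856 + 5 \sqrt{2}}}$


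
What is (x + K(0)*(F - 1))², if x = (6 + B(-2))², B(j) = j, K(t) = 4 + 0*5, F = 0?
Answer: 144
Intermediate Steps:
K(t) = 4 (K(t) = 4 + 0 = 4)
x = 16 (x = (6 - 2)² = 4² = 16)
(x + K(0)*(F - 1))² = (16 + 4*(0 - 1))² = (16 + 4*(-1))² = (16 - 4)² = 12² = 144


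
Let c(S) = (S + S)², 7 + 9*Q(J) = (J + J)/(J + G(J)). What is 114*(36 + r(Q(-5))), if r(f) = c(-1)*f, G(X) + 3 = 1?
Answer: 26752/7 ≈ 3821.7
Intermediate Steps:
G(X) = -2 (G(X) = -3 + 1 = -2)
Q(J) = -7/9 + 2*J/(9*(-2 + J)) (Q(J) = -7/9 + ((J + J)/(J - 2))/9 = -7/9 + ((2*J)/(-2 + J))/9 = -7/9 + (2*J/(-2 + J))/9 = -7/9 + 2*J/(9*(-2 + J)))
c(S) = 4*S² (c(S) = (2*S)² = 4*S²)
r(f) = 4*f (r(f) = (4*(-1)²)*f = (4*1)*f = 4*f)
114*(36 + r(Q(-5))) = 114*(36 + 4*((14 - 5*(-5))/(9*(-2 - 5)))) = 114*(36 + 4*((⅑)*(14 + 25)/(-7))) = 114*(36 + 4*((⅑)*(-⅐)*39)) = 114*(36 + 4*(-13/21)) = 114*(36 - 52/21) = 114*(704/21) = 26752/7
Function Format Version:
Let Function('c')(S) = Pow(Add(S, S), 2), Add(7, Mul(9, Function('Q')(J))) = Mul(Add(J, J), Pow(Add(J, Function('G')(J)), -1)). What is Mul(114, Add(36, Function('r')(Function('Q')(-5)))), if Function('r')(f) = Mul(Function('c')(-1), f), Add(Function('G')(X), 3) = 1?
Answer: Rational(26752, 7) ≈ 3821.7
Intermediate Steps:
Function('G')(X) = -2 (Function('G')(X) = Add(-3, 1) = -2)
Function('Q')(J) = Add(Rational(-7, 9), Mul(Rational(2, 9), J, Pow(Add(-2, J), -1))) (Function('Q')(J) = Add(Rational(-7, 9), Mul(Rational(1, 9), Mul(Add(J, J), Pow(Add(J, -2), -1)))) = Add(Rational(-7, 9), Mul(Rational(1, 9), Mul(Mul(2, J), Pow(Add(-2, J), -1)))) = Add(Rational(-7, 9), Mul(Rational(1, 9), Mul(2, J, Pow(Add(-2, J), -1)))) = Add(Rational(-7, 9), Mul(Rational(2, 9), J, Pow(Add(-2, J), -1))))
Function('c')(S) = Mul(4, Pow(S, 2)) (Function('c')(S) = Pow(Mul(2, S), 2) = Mul(4, Pow(S, 2)))
Function('r')(f) = Mul(4, f) (Function('r')(f) = Mul(Mul(4, Pow(-1, 2)), f) = Mul(Mul(4, 1), f) = Mul(4, f))
Mul(114, Add(36, Function('r')(Function('Q')(-5)))) = Mul(114, Add(36, Mul(4, Mul(Rational(1, 9), Pow(Add(-2, -5), -1), Add(14, Mul(-5, -5)))))) = Mul(114, Add(36, Mul(4, Mul(Rational(1, 9), Pow(-7, -1), Add(14, 25))))) = Mul(114, Add(36, Mul(4, Mul(Rational(1, 9), Rational(-1, 7), 39)))) = Mul(114, Add(36, Mul(4, Rational(-13, 21)))) = Mul(114, Add(36, Rational(-52, 21))) = Mul(114, Rational(704, 21)) = Rational(26752, 7)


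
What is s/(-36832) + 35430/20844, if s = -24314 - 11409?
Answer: 170797331/63977184 ≈ 2.6697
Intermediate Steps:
s = -35723
s/(-36832) + 35430/20844 = -35723/(-36832) + 35430/20844 = -35723*(-1/36832) + 35430*(1/20844) = 35723/36832 + 5905/3474 = 170797331/63977184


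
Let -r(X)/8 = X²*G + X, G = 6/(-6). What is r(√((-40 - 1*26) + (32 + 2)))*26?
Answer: -6656 - 832*I*√2 ≈ -6656.0 - 1176.6*I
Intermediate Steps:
G = -1 (G = 6*(-⅙) = -1)
r(X) = -8*X + 8*X² (r(X) = -8*(X²*(-1) + X) = -8*(-X² + X) = -8*(X - X²) = -8*X + 8*X²)
r(√((-40 - 1*26) + (32 + 2)))*26 = (8*√((-40 - 1*26) + (32 + 2))*(-1 + √((-40 - 1*26) + (32 + 2))))*26 = (8*√((-40 - 26) + 34)*(-1 + √((-40 - 26) + 34)))*26 = (8*√(-66 + 34)*(-1 + √(-66 + 34)))*26 = (8*√(-32)*(-1 + √(-32)))*26 = (8*(4*I*√2)*(-1 + 4*I*√2))*26 = (32*I*√2*(-1 + 4*I*√2))*26 = 832*I*√2*(-1 + 4*I*√2)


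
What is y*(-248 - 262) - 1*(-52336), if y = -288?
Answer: 199216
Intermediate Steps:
y*(-248 - 262) - 1*(-52336) = -288*(-248 - 262) - 1*(-52336) = -288*(-510) + 52336 = 146880 + 52336 = 199216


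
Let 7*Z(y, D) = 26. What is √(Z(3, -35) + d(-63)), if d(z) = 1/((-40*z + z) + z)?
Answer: √2365538/798 ≈ 1.9274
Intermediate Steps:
Z(y, D) = 26/7 (Z(y, D) = (⅐)*26 = 26/7)
d(z) = -1/(38*z) (d(z) = 1/(-39*z + z) = 1/(-38*z) = -1/(38*z))
√(Z(3, -35) + d(-63)) = √(26/7 - 1/38/(-63)) = √(26/7 - 1/38*(-1/63)) = √(26/7 + 1/2394) = √(8893/2394) = √2365538/798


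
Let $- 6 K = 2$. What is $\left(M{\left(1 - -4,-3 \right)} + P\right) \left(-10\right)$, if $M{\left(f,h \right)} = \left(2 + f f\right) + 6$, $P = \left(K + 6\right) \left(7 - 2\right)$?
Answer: $- \frac{1840}{3} \approx -613.33$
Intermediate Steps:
$K = - \frac{1}{3}$ ($K = \left(- \frac{1}{6}\right) 2 = - \frac{1}{3} \approx -0.33333$)
$P = \frac{85}{3}$ ($P = \left(- \frac{1}{3} + 6\right) \left(7 - 2\right) = \frac{17}{3} \cdot 5 = \frac{85}{3} \approx 28.333$)
$M{\left(f,h \right)} = 8 + f^{2}$ ($M{\left(f,h \right)} = \left(2 + f^{2}\right) + 6 = 8 + f^{2}$)
$\left(M{\left(1 - -4,-3 \right)} + P\right) \left(-10\right) = \left(\left(8 + \left(1 - -4\right)^{2}\right) + \frac{85}{3}\right) \left(-10\right) = \left(\left(8 + \left(1 + 4\right)^{2}\right) + \frac{85}{3}\right) \left(-10\right) = \left(\left(8 + 5^{2}\right) + \frac{85}{3}\right) \left(-10\right) = \left(\left(8 + 25\right) + \frac{85}{3}\right) \left(-10\right) = \left(33 + \frac{85}{3}\right) \left(-10\right) = \frac{184}{3} \left(-10\right) = - \frac{1840}{3}$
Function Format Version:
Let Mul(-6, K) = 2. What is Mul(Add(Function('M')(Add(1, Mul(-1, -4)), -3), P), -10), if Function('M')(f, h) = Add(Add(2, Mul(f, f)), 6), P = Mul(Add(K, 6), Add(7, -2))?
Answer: Rational(-1840, 3) ≈ -613.33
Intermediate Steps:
K = Rational(-1, 3) (K = Mul(Rational(-1, 6), 2) = Rational(-1, 3) ≈ -0.33333)
P = Rational(85, 3) (P = Mul(Add(Rational(-1, 3), 6), Add(7, -2)) = Mul(Rational(17, 3), 5) = Rational(85, 3) ≈ 28.333)
Function('M')(f, h) = Add(8, Pow(f, 2)) (Function('M')(f, h) = Add(Add(2, Pow(f, 2)), 6) = Add(8, Pow(f, 2)))
Mul(Add(Function('M')(Add(1, Mul(-1, -4)), -3), P), -10) = Mul(Add(Add(8, Pow(Add(1, Mul(-1, -4)), 2)), Rational(85, 3)), -10) = Mul(Add(Add(8, Pow(Add(1, 4), 2)), Rational(85, 3)), -10) = Mul(Add(Add(8, Pow(5, 2)), Rational(85, 3)), -10) = Mul(Add(Add(8, 25), Rational(85, 3)), -10) = Mul(Add(33, Rational(85, 3)), -10) = Mul(Rational(184, 3), -10) = Rational(-1840, 3)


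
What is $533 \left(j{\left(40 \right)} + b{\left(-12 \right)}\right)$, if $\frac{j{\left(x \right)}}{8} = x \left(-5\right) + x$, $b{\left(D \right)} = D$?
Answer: $-688636$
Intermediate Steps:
$j{\left(x \right)} = - 32 x$ ($j{\left(x \right)} = 8 \left(x \left(-5\right) + x\right) = 8 \left(- 5 x + x\right) = 8 \left(- 4 x\right) = - 32 x$)
$533 \left(j{\left(40 \right)} + b{\left(-12 \right)}\right) = 533 \left(\left(-32\right) 40 - 12\right) = 533 \left(-1280 - 12\right) = 533 \left(-1292\right) = -688636$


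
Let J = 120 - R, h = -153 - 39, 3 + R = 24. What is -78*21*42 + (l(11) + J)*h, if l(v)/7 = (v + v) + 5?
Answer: -124092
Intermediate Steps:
R = 21 (R = -3 + 24 = 21)
l(v) = 35 + 14*v (l(v) = 7*((v + v) + 5) = 7*(2*v + 5) = 7*(5 + 2*v) = 35 + 14*v)
h = -192
J = 99 (J = 120 - 1*21 = 120 - 21 = 99)
-78*21*42 + (l(11) + J)*h = -78*21*42 + ((35 + 14*11) + 99)*(-192) = -1638*42 + ((35 + 154) + 99)*(-192) = -68796 + (189 + 99)*(-192) = -68796 + 288*(-192) = -68796 - 55296 = -124092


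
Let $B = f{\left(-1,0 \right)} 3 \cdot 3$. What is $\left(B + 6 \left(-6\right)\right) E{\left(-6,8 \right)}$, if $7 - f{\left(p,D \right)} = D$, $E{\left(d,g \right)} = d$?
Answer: $-162$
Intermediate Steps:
$f{\left(p,D \right)} = 7 - D$
$B = 63$ ($B = \left(7 - 0\right) 3 \cdot 3 = \left(7 + 0\right) 3 \cdot 3 = 7 \cdot 3 \cdot 3 = 21 \cdot 3 = 63$)
$\left(B + 6 \left(-6\right)\right) E{\left(-6,8 \right)} = \left(63 + 6 \left(-6\right)\right) \left(-6\right) = \left(63 - 36\right) \left(-6\right) = 27 \left(-6\right) = -162$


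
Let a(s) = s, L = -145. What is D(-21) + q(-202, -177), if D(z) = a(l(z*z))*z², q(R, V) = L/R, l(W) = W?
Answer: 39285307/202 ≈ 1.9448e+5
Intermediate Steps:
q(R, V) = -145/R
D(z) = z⁴ (D(z) = (z*z)*z² = z²*z² = z⁴)
D(-21) + q(-202, -177) = (-21)⁴ - 145/(-202) = 194481 - 145*(-1/202) = 194481 + 145/202 = 39285307/202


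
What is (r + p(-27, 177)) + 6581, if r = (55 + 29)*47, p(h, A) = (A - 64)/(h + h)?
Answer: 568453/54 ≈ 10527.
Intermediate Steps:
p(h, A) = (-64 + A)/(2*h) (p(h, A) = (-64 + A)/((2*h)) = (-64 + A)*(1/(2*h)) = (-64 + A)/(2*h))
r = 3948 (r = 84*47 = 3948)
(r + p(-27, 177)) + 6581 = (3948 + (½)*(-64 + 177)/(-27)) + 6581 = (3948 + (½)*(-1/27)*113) + 6581 = (3948 - 113/54) + 6581 = 213079/54 + 6581 = 568453/54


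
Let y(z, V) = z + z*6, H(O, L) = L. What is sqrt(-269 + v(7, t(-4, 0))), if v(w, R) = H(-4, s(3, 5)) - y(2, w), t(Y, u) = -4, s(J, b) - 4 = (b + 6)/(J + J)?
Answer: I*sqrt(9978)/6 ≈ 16.648*I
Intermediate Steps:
s(J, b) = 4 + (6 + b)/(2*J) (s(J, b) = 4 + (b + 6)/(J + J) = 4 + (6 + b)/((2*J)) = 4 + (6 + b)*(1/(2*J)) = 4 + (6 + b)/(2*J))
y(z, V) = 7*z (y(z, V) = z + 6*z = 7*z)
v(w, R) = -49/6 (v(w, R) = (1/2)*(6 + 5 + 8*3)/3 - 7*2 = (1/2)*(1/3)*(6 + 5 + 24) - 1*14 = (1/2)*(1/3)*35 - 14 = 35/6 - 14 = -49/6)
sqrt(-269 + v(7, t(-4, 0))) = sqrt(-269 - 49/6) = sqrt(-1663/6) = I*sqrt(9978)/6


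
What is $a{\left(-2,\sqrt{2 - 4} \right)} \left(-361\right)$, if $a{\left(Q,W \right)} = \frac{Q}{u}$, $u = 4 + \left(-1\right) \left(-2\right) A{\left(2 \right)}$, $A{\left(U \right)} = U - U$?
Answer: $\frac{361}{2} \approx 180.5$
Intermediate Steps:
$A{\left(U \right)} = 0$
$u = 4$ ($u = 4 + \left(-1\right) \left(-2\right) 0 = 4 + 2 \cdot 0 = 4 + 0 = 4$)
$a{\left(Q,W \right)} = \frac{Q}{4}$
$a{\left(-2,\sqrt{2 - 4} \right)} \left(-361\right) = \frac{1}{4} \left(-2\right) \left(-361\right) = \left(- \frac{1}{2}\right) \left(-361\right) = \frac{361}{2}$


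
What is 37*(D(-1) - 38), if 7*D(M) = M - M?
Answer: -1406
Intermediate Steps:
D(M) = 0 (D(M) = (M - M)/7 = (1/7)*0 = 0)
37*(D(-1) - 38) = 37*(0 - 38) = 37*(-38) = -1406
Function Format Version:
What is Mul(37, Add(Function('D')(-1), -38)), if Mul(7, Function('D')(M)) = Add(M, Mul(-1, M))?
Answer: -1406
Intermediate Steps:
Function('D')(M) = 0 (Function('D')(M) = Mul(Rational(1, 7), Add(M, Mul(-1, M))) = Mul(Rational(1, 7), 0) = 0)
Mul(37, Add(Function('D')(-1), -38)) = Mul(37, Add(0, -38)) = Mul(37, -38) = -1406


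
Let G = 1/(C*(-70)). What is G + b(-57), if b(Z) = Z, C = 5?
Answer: -19951/350 ≈ -57.003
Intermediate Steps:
G = -1/350 (G = 1/(5*(-70)) = 1/(-350) = -1/350 ≈ -0.0028571)
G + b(-57) = -1/350 - 57 = -19951/350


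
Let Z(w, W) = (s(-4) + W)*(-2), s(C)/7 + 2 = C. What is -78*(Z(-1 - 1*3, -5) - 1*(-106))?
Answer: -15600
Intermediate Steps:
s(C) = -14 + 7*C
Z(w, W) = 84 - 2*W (Z(w, W) = ((-14 + 7*(-4)) + W)*(-2) = ((-14 - 28) + W)*(-2) = (-42 + W)*(-2) = 84 - 2*W)
-78*(Z(-1 - 1*3, -5) - 1*(-106)) = -78*((84 - 2*(-5)) - 1*(-106)) = -78*((84 + 10) + 106) = -78*(94 + 106) = -78*200 = -15600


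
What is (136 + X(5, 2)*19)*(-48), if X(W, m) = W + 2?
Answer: -12912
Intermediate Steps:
X(W, m) = 2 + W
(136 + X(5, 2)*19)*(-48) = (136 + (2 + 5)*19)*(-48) = (136 + 7*19)*(-48) = (136 + 133)*(-48) = 269*(-48) = -12912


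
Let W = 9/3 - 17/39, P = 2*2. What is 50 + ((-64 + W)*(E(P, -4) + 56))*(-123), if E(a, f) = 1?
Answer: 5600102/13 ≈ 4.3078e+5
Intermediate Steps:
P = 4
W = 100/39 (W = 9*(⅓) - 17*1/39 = 3 - 17/39 = 100/39 ≈ 2.5641)
50 + ((-64 + W)*(E(P, -4) + 56))*(-123) = 50 + ((-64 + 100/39)*(1 + 56))*(-123) = 50 - 2396/39*57*(-123) = 50 - 45524/13*(-123) = 50 + 5599452/13 = 5600102/13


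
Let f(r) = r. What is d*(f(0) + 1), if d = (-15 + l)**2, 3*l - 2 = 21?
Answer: 484/9 ≈ 53.778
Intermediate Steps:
l = 23/3 (l = 2/3 + (1/3)*21 = 2/3 + 7 = 23/3 ≈ 7.6667)
d = 484/9 (d = (-15 + 23/3)**2 = (-22/3)**2 = 484/9 ≈ 53.778)
d*(f(0) + 1) = 484*(0 + 1)/9 = (484/9)*1 = 484/9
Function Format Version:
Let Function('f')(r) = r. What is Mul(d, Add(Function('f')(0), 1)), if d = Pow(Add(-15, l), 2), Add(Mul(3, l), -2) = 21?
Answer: Rational(484, 9) ≈ 53.778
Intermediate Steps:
l = Rational(23, 3) (l = Add(Rational(2, 3), Mul(Rational(1, 3), 21)) = Add(Rational(2, 3), 7) = Rational(23, 3) ≈ 7.6667)
d = Rational(484, 9) (d = Pow(Add(-15, Rational(23, 3)), 2) = Pow(Rational(-22, 3), 2) = Rational(484, 9) ≈ 53.778)
Mul(d, Add(Function('f')(0), 1)) = Mul(Rational(484, 9), Add(0, 1)) = Mul(Rational(484, 9), 1) = Rational(484, 9)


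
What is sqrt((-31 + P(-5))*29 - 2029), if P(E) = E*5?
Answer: I*sqrt(3653) ≈ 60.44*I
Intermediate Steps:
P(E) = 5*E
sqrt((-31 + P(-5))*29 - 2029) = sqrt((-31 + 5*(-5))*29 - 2029) = sqrt((-31 - 25)*29 - 2029) = sqrt(-56*29 - 2029) = sqrt(-1624 - 2029) = sqrt(-3653) = I*sqrt(3653)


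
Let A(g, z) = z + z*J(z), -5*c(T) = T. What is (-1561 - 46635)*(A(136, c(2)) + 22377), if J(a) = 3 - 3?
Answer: -5392313068/5 ≈ -1.0785e+9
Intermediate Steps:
c(T) = -T/5
J(a) = 0
A(g, z) = z (A(g, z) = z + z*0 = z + 0 = z)
(-1561 - 46635)*(A(136, c(2)) + 22377) = (-1561 - 46635)*(-⅕*2 + 22377) = -48196*(-⅖ + 22377) = -48196*111883/5 = -5392313068/5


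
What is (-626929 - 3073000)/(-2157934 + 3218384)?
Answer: -3699929/1060450 ≈ -3.4890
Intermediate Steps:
(-626929 - 3073000)/(-2157934 + 3218384) = -3699929/1060450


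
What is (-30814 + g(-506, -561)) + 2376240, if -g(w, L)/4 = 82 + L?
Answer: 2347342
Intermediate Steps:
g(w, L) = -328 - 4*L (g(w, L) = -4*(82 + L) = -328 - 4*L)
(-30814 + g(-506, -561)) + 2376240 = (-30814 + (-328 - 4*(-561))) + 2376240 = (-30814 + (-328 + 2244)) + 2376240 = (-30814 + 1916) + 2376240 = -28898 + 2376240 = 2347342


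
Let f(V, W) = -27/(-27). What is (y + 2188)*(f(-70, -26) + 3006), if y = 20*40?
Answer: 8984916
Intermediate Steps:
f(V, W) = 1 (f(V, W) = -27*(-1/27) = 1)
y = 800
(y + 2188)*(f(-70, -26) + 3006) = (800 + 2188)*(1 + 3006) = 2988*3007 = 8984916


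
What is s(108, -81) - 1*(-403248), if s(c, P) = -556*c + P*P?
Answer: 349761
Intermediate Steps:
s(c, P) = P² - 556*c (s(c, P) = -556*c + P² = P² - 556*c)
s(108, -81) - 1*(-403248) = ((-81)² - 556*108) - 1*(-403248) = (6561 - 60048) + 403248 = -53487 + 403248 = 349761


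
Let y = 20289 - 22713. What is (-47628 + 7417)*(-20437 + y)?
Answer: 919263671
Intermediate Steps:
y = -2424
(-47628 + 7417)*(-20437 + y) = (-47628 + 7417)*(-20437 - 2424) = -40211*(-22861) = 919263671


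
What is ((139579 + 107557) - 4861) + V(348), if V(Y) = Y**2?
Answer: 363379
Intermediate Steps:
((139579 + 107557) - 4861) + V(348) = ((139579 + 107557) - 4861) + 348**2 = (247136 - 4861) + 121104 = 242275 + 121104 = 363379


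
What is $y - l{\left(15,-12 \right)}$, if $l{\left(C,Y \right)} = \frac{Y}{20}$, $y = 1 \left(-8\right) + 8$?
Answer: $\frac{3}{5} \approx 0.6$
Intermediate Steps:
$y = 0$ ($y = -8 + 8 = 0$)
$l{\left(C,Y \right)} = \frac{Y}{20}$ ($l{\left(C,Y \right)} = Y \frac{1}{20} = \frac{Y}{20}$)
$y - l{\left(15,-12 \right)} = 0 - \frac{1}{20} \left(-12\right) = 0 - - \frac{3}{5} = 0 + \frac{3}{5} = \frac{3}{5}$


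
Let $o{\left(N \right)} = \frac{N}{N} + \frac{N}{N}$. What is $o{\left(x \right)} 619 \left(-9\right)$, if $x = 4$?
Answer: $-11142$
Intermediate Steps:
$o{\left(N \right)} = 2$ ($o{\left(N \right)} = 1 + 1 = 2$)
$o{\left(x \right)} 619 \left(-9\right) = 2 \cdot 619 \left(-9\right) = 1238 \left(-9\right) = -11142$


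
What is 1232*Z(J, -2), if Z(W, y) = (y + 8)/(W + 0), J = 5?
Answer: 7392/5 ≈ 1478.4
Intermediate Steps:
Z(W, y) = (8 + y)/W
1232*Z(J, -2) = 1232*((8 - 2)/5) = 1232*((⅕)*6) = 1232*(6/5) = 7392/5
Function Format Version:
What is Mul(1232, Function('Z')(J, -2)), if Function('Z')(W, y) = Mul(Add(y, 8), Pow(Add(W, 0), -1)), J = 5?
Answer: Rational(7392, 5) ≈ 1478.4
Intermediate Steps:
Function('Z')(W, y) = Mul(Pow(W, -1), Add(8, y)) (Function('Z')(W, y) = Mul(Add(8, y), Pow(W, -1)) = Mul(Pow(W, -1), Add(8, y)))
Mul(1232, Function('Z')(J, -2)) = Mul(1232, Mul(Pow(5, -1), Add(8, -2))) = Mul(1232, Mul(Rational(1, 5), 6)) = Mul(1232, Rational(6, 5)) = Rational(7392, 5)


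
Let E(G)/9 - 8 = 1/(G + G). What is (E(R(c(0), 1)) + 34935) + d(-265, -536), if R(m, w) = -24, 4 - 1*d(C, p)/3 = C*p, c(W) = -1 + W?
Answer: -6257619/16 ≈ -3.9110e+5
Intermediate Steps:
d(C, p) = 12 - 3*C*p
E(G) = 72 + 9/(2*G) (E(G) = 72 + 9/(G + G) = 72 + 9/((2*G)) = 72 + 9*(1/(2*G)) = 72 + 9/(2*G))
(E(R(c(0), 1)) + 34935) + d(-265, -536) = ((72 + (9/2)/(-24)) + 34935) + (12 - 3*(-265)*(-536)) = ((72 + (9/2)*(-1/24)) + 34935) + (12 - 426120) = ((72 - 3/16) + 34935) - 426108 = (1149/16 + 34935) - 426108 = 560109/16 - 426108 = -6257619/16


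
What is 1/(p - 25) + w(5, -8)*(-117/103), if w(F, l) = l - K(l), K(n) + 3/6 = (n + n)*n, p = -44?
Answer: 2187577/14214 ≈ 153.90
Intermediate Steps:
K(n) = -1/2 + 2*n**2 (K(n) = -1/2 + (n + n)*n = -1/2 + (2*n)*n = -1/2 + 2*n**2)
w(F, l) = 1/2 + l - 2*l**2 (w(F, l) = l - (-1/2 + 2*l**2) = l + (1/2 - 2*l**2) = 1/2 + l - 2*l**2)
1/(p - 25) + w(5, -8)*(-117/103) = 1/(-44 - 25) + (1/2 - 8 - 2*(-8)**2)*(-117/103) = 1/(-69) + (1/2 - 8 - 2*64)*(-117*1/103) = -1/69 + (1/2 - 8 - 128)*(-117/103) = -1/69 - 271/2*(-117/103) = -1/69 + 31707/206 = 2187577/14214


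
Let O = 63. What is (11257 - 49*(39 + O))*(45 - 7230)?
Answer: -44970915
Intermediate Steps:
(11257 - 49*(39 + O))*(45 - 7230) = (11257 - 49*(39 + 63))*(45 - 7230) = (11257 - 49*102)*(-7185) = (11257 - 4998)*(-7185) = 6259*(-7185) = -44970915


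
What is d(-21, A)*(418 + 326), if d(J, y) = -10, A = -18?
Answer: -7440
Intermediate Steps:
d(-21, A)*(418 + 326) = -10*(418 + 326) = -10*744 = -7440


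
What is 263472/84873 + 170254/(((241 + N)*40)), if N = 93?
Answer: 2994992277/188983880 ≈ 15.848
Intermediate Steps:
263472/84873 + 170254/(((241 + N)*40)) = 263472/84873 + 170254/(((241 + 93)*40)) = 263472*(1/84873) + 170254/((334*40)) = 87824/28291 + 170254/13360 = 87824/28291 + 170254*(1/13360) = 87824/28291 + 85127/6680 = 2994992277/188983880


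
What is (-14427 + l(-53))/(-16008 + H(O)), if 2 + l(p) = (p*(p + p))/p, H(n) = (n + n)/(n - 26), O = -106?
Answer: 479655/528211 ≈ 0.90807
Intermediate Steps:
H(n) = 2*n/(-26 + n) (H(n) = (2*n)/(-26 + n) = 2*n/(-26 + n))
l(p) = -2 + 2*p (l(p) = -2 + (p*(p + p))/p = -2 + (p*(2*p))/p = -2 + (2*p²)/p = -2 + 2*p)
(-14427 + l(-53))/(-16008 + H(O)) = (-14427 + (-2 + 2*(-53)))/(-16008 + 2*(-106)/(-26 - 106)) = (-14427 + (-2 - 106))/(-16008 + 2*(-106)/(-132)) = (-14427 - 108)/(-16008 + 2*(-106)*(-1/132)) = -14535/(-16008 + 53/33) = -14535/(-528211/33) = -14535*(-33/528211) = 479655/528211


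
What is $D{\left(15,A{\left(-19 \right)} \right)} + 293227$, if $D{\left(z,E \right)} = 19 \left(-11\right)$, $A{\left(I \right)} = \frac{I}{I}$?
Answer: $293018$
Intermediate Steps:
$A{\left(I \right)} = 1$
$D{\left(z,E \right)} = -209$
$D{\left(15,A{\left(-19 \right)} \right)} + 293227 = -209 + 293227 = 293018$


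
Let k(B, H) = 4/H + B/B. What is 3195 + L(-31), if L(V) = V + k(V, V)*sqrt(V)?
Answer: 3164 + 27*I*sqrt(31)/31 ≈ 3164.0 + 4.8493*I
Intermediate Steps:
k(B, H) = 1 + 4/H (k(B, H) = 4/H + 1 = 1 + 4/H)
L(V) = V + (4 + V)/sqrt(V) (L(V) = V + ((4 + V)/V)*sqrt(V) = V + (4 + V)/sqrt(V))
3195 + L(-31) = 3195 + (4 - 31 + (-31)**(3/2))/sqrt(-31) = 3195 + (-I*sqrt(31)/31)*(4 - 31 - 31*I*sqrt(31)) = 3195 + (-I*sqrt(31)/31)*(-27 - 31*I*sqrt(31)) = 3195 - I*sqrt(31)*(-27 - 31*I*sqrt(31))/31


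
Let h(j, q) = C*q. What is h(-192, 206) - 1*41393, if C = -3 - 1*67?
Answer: -55813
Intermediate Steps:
C = -70 (C = -3 - 67 = -70)
h(j, q) = -70*q
h(-192, 206) - 1*41393 = -70*206 - 1*41393 = -14420 - 41393 = -55813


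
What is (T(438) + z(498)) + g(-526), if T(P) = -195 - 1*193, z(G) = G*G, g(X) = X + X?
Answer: 246564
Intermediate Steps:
g(X) = 2*X
z(G) = G**2
T(P) = -388 (T(P) = -195 - 193 = -388)
(T(438) + z(498)) + g(-526) = (-388 + 498**2) + 2*(-526) = (-388 + 248004) - 1052 = 247616 - 1052 = 246564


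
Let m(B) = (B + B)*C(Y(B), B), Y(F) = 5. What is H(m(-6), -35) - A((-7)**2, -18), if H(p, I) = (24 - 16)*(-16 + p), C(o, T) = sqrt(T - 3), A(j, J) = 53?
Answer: -181 - 288*I ≈ -181.0 - 288.0*I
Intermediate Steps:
C(o, T) = sqrt(-3 + T)
m(B) = 2*B*sqrt(-3 + B) (m(B) = (B + B)*sqrt(-3 + B) = (2*B)*sqrt(-3 + B) = 2*B*sqrt(-3 + B))
H(p, I) = -128 + 8*p (H(p, I) = 8*(-16 + p) = -128 + 8*p)
H(m(-6), -35) - A((-7)**2, -18) = (-128 + 8*(2*(-6)*sqrt(-3 - 6))) - 1*53 = (-128 + 8*(2*(-6)*sqrt(-9))) - 53 = (-128 + 8*(2*(-6)*(3*I))) - 53 = (-128 + 8*(-36*I)) - 53 = (-128 - 288*I) - 53 = -181 - 288*I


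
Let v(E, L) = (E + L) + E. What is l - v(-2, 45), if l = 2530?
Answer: 2489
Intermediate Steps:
v(E, L) = L + 2*E
l - v(-2, 45) = 2530 - (45 + 2*(-2)) = 2530 - (45 - 4) = 2530 - 1*41 = 2530 - 41 = 2489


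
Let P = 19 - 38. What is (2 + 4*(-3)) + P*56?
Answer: -1074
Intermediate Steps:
P = -19
(2 + 4*(-3)) + P*56 = (2 + 4*(-3)) - 19*56 = (2 - 12) - 1064 = -10 - 1064 = -1074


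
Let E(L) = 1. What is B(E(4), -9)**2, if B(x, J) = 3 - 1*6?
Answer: 9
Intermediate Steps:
B(x, J) = -3 (B(x, J) = 3 - 6 = -3)
B(E(4), -9)**2 = (-3)**2 = 9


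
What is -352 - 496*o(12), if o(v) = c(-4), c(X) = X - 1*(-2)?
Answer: 640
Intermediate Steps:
c(X) = 2 + X (c(X) = X + 2 = 2 + X)
o(v) = -2 (o(v) = 2 - 4 = -2)
-352 - 496*o(12) = -352 - 496*(-2) = -352 + 992 = 640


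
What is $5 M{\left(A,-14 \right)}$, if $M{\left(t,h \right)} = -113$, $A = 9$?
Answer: $-565$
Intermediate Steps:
$5 M{\left(A,-14 \right)} = 5 \left(-113\right) = -565$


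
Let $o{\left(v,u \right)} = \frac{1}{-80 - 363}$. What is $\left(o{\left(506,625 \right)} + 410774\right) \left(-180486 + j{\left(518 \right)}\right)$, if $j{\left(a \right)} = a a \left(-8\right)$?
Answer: $- \frac{423465087971718}{443} \approx -9.559 \cdot 10^{11}$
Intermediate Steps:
$o{\left(v,u \right)} = - \frac{1}{443}$ ($o{\left(v,u \right)} = \frac{1}{-443} = - \frac{1}{443}$)
$j{\left(a \right)} = - 8 a^{2}$ ($j{\left(a \right)} = a^{2} \left(-8\right) = - 8 a^{2}$)
$\left(o{\left(506,625 \right)} + 410774\right) \left(-180486 + j{\left(518 \right)}\right) = \left(- \frac{1}{443} + 410774\right) \left(-180486 - 8 \cdot 518^{2}\right) = \frac{181972881 \left(-180486 - 2146592\right)}{443} = \frac{181972881}{443} \left(-2327078\right) = - \frac{423465087971718}{443}$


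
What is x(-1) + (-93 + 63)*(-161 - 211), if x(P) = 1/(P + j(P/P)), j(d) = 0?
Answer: 11159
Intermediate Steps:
x(P) = 1/P (x(P) = 1/(P + 0) = 1/P)
x(-1) + (-93 + 63)*(-161 - 211) = 1/(-1) + (-93 + 63)*(-161 - 211) = -1 - 30*(-372) = -1 + 11160 = 11159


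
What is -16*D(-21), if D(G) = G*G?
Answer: -7056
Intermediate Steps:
D(G) = G²
-16*D(-21) = -16*(-21)² = -16*441 = -7056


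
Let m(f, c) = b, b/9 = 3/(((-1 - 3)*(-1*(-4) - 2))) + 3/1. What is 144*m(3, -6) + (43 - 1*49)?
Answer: 3396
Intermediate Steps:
b = 189/8 (b = 9*(3/(((-1 - 3)*(-1*(-4) - 2))) + 3/1) = 9*(3/((-4*(4 - 2))) + 3*1) = 9*(3/((-4*2)) + 3) = 9*(3/(-8) + 3) = 9*(3*(-⅛) + 3) = 9*(-3/8 + 3) = 9*(21/8) = 189/8 ≈ 23.625)
m(f, c) = 189/8
144*m(3, -6) + (43 - 1*49) = 144*(189/8) + (43 - 1*49) = 3402 + (43 - 49) = 3402 - 6 = 3396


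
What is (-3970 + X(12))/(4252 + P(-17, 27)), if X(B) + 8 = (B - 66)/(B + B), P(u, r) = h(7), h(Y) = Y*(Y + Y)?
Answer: -183/200 ≈ -0.91500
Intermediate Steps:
h(Y) = 2*Y² (h(Y) = Y*(2*Y) = 2*Y²)
P(u, r) = 98 (P(u, r) = 2*7² = 2*49 = 98)
X(B) = -8 + (-66 + B)/(2*B) (X(B) = -8 + (B - 66)/(B + B) = -8 + (-66 + B)/((2*B)) = -8 + (-66 + B)*(1/(2*B)) = -8 + (-66 + B)/(2*B))
(-3970 + X(12))/(4252 + P(-17, 27)) = (-3970 + (-15/2 - 33/12))/(4252 + 98) = (-3970 + (-15/2 - 33*1/12))/4350 = (-3970 + (-15/2 - 11/4))*(1/4350) = (-3970 - 41/4)*(1/4350) = -15921/4*1/4350 = -183/200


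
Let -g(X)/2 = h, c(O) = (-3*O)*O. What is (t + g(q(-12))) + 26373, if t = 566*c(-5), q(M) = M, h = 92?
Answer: -16261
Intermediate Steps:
c(O) = -3*O**2
t = -42450 (t = 566*(-3*(-5)**2) = 566*(-3*25) = 566*(-75) = -42450)
g(X) = -184 (g(X) = -2*92 = -184)
(t + g(q(-12))) + 26373 = (-42450 - 184) + 26373 = -42634 + 26373 = -16261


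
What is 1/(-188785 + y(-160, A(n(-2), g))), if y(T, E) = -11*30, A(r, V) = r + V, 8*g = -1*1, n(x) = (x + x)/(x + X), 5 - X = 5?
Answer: -1/189115 ≈ -5.2878e-6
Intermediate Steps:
X = 0 (X = 5 - 1*5 = 5 - 5 = 0)
n(x) = 2 (n(x) = (x + x)/(x + 0) = (2*x)/x = 2)
g = -⅛ (g = (-1*1)/8 = (⅛)*(-1) = -⅛ ≈ -0.12500)
A(r, V) = V + r
y(T, E) = -330
1/(-188785 + y(-160, A(n(-2), g))) = 1/(-188785 - 330) = 1/(-189115) = -1/189115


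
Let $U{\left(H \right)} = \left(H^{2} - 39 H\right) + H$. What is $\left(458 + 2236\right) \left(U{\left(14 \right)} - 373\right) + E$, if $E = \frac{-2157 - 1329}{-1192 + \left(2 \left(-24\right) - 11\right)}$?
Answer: $- \frac{796488020}{417} \approx -1.91 \cdot 10^{6}$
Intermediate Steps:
$U{\left(H \right)} = H^{2} - 38 H$
$E = \frac{1162}{417}$ ($E = - \frac{3486}{-1192 - 59} = - \frac{3486}{-1251} = \left(-3486\right) \left(- \frac{1}{1251}\right) = \frac{1162}{417} \approx 2.7866$)
$\left(458 + 2236\right) \left(U{\left(14 \right)} - 373\right) + E = \left(458 + 2236\right) \left(14 \left(-38 + 14\right) - 373\right) + \frac{1162}{417} = 2694 \left(14 \left(-24\right) - 373\right) + \frac{1162}{417} = 2694 \left(-336 - 373\right) + \frac{1162}{417} = 2694 \left(-709\right) + \frac{1162}{417} = -1910046 + \frac{1162}{417} = - \frac{796488020}{417}$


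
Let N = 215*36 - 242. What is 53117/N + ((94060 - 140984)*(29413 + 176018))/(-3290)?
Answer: 36139113648221/12334210 ≈ 2.9300e+6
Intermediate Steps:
N = 7498 (N = 7740 - 242 = 7498)
53117/N + ((94060 - 140984)*(29413 + 176018))/(-3290) = 53117/7498 + ((94060 - 140984)*(29413 + 176018))/(-3290) = 53117*(1/7498) - 46924*205431*(-1/3290) = 53117/7498 - 9639644244*(-1/3290) = 53117/7498 + 4819822122/1645 = 36139113648221/12334210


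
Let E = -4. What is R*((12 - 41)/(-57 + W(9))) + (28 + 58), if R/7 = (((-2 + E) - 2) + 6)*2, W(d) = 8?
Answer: 486/7 ≈ 69.429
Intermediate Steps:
R = -28 (R = 7*((((-2 - 4) - 2) + 6)*2) = 7*(((-6 - 2) + 6)*2) = 7*((-8 + 6)*2) = 7*(-2*2) = 7*(-4) = -28)
R*((12 - 41)/(-57 + W(9))) + (28 + 58) = -28*(12 - 41)/(-57 + 8) + (28 + 58) = -(-812)/(-49) + 86 = -(-812)*(-1)/49 + 86 = -28*29/49 + 86 = -116/7 + 86 = 486/7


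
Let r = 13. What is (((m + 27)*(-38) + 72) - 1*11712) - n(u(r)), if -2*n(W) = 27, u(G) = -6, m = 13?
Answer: -26293/2 ≈ -13147.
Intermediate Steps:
n(W) = -27/2 (n(W) = -1/2*27 = -27/2)
(((m + 27)*(-38) + 72) - 1*11712) - n(u(r)) = (((13 + 27)*(-38) + 72) - 1*11712) - 1*(-27/2) = ((40*(-38) + 72) - 11712) + 27/2 = ((-1520 + 72) - 11712) + 27/2 = (-1448 - 11712) + 27/2 = -13160 + 27/2 = -26293/2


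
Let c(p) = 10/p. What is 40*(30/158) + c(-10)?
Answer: 521/79 ≈ 6.5949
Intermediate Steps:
40*(30/158) + c(-10) = 40*(30/158) + 10/(-10) = 40*(30*(1/158)) + 10*(-⅒) = 40*(15/79) - 1 = 600/79 - 1 = 521/79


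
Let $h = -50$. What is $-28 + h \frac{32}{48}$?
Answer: $- \frac{184}{3} \approx -61.333$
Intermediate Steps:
$-28 + h \frac{32}{48} = -28 - 50 \cdot \frac{32}{48} = -28 - 50 \cdot 32 \cdot \frac{1}{48} = -28 - \frac{100}{3} = - \frac{184}{3}$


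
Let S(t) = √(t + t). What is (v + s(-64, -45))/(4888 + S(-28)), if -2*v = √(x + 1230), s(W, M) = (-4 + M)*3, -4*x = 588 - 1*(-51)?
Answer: -29939/995525 - 611*√4281/11946300 + I*√59934/47785200 + 49*I*√14/3982100 ≈ -0.03342 + 5.1165e-5*I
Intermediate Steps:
S(t) = √2*√t (S(t) = √(2*t) = √2*√t)
x = -639/4 (x = -(588 - 1*(-51))/4 = -(588 + 51)/4 = -¼*639 = -639/4 ≈ -159.75)
s(W, M) = -12 + 3*M
v = -√4281/4 (v = -√(-639/4 + 1230)/2 = -√4281/4 ≈ -16.357)
(v + s(-64, -45))/(4888 + S(-28)) = (-√4281/4 + (-12 + 3*(-45)))/(4888 + √2*√(-28)) = (-√4281/4 + (-12 - 135))/(4888 + √2*(2*I*√7)) = (-√4281/4 - 147)/(4888 + 2*I*√14) = (-147 - √4281/4)/(4888 + 2*I*√14)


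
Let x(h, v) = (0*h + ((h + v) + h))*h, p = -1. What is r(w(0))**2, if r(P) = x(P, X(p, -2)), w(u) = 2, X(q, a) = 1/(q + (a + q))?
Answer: 225/4 ≈ 56.250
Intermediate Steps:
X(q, a) = 1/(a + 2*q)
x(h, v) = h*(v + 2*h) (x(h, v) = (0 + (v + 2*h))*h = (v + 2*h)*h = h*(v + 2*h))
r(P) = P*(-1/4 + 2*P) (r(P) = P*(1/(-2 + 2*(-1)) + 2*P) = P*(1/(-2 - 2) + 2*P) = P*(1/(-4) + 2*P) = P*(-1/4 + 2*P))
r(w(0))**2 = ((1/4)*2*(-1 + 8*2))**2 = ((1/4)*2*(-1 + 16))**2 = ((1/4)*2*15)**2 = (15/2)**2 = 225/4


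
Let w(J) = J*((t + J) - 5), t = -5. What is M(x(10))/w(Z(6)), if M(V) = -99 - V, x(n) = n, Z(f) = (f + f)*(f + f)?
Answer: -109/19296 ≈ -0.0056488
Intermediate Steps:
Z(f) = 4*f**2 (Z(f) = (2*f)*(2*f) = 4*f**2)
w(J) = J*(-10 + J) (w(J) = J*((-5 + J) - 5) = J*(-10 + J))
M(x(10))/w(Z(6)) = (-99 - 1*10)/(((4*6**2)*(-10 + 4*6**2))) = (-99 - 10)/(((4*36)*(-10 + 4*36))) = -109*1/(144*(-10 + 144)) = -109/(144*134) = -109/19296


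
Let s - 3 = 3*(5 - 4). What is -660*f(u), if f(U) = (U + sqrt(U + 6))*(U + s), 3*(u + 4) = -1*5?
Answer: 3740/3 - 220*sqrt(3)/3 ≈ 1119.7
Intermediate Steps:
u = -17/3 (u = -4 + (-1*5)/3 = -4 + (1/3)*(-5) = -4 - 5/3 = -17/3 ≈ -5.6667)
s = 6 (s = 3 + 3*(5 - 4) = 3 + 3*1 = 3 + 3 = 6)
f(U) = (6 + U)*(U + sqrt(6 + U)) (f(U) = (U + sqrt(U + 6))*(U + 6) = (U + sqrt(6 + U))*(6 + U) = (6 + U)*(U + sqrt(6 + U)))
-660*f(u) = -660*((-17/3)**2 + 6*(-17/3) + 6*sqrt(6 - 17/3) - 17*sqrt(6 - 17/3)/3) = -660*(289/9 - 34 + 6*sqrt(1/3) - 17*sqrt(3)/9) = -660*(289/9 - 34 + 6*(sqrt(3)/3) - 17*sqrt(3)/9) = -660*(289/9 - 34 + 2*sqrt(3) - 17*sqrt(3)/9) = -660*(-17/9 + sqrt(3)/9) = 3740/3 - 220*sqrt(3)/3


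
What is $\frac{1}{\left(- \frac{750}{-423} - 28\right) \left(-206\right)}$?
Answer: $\frac{141}{761788} \approx 0.00018509$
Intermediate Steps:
$\frac{1}{\left(- \frac{750}{-423} - 28\right) \left(-206\right)} = \frac{1}{\left(-750\right) \left(- \frac{1}{423}\right) - 28} \left(- \frac{1}{206}\right) = \frac{1}{\frac{250}{141} - 28} \left(- \frac{1}{206}\right) = \frac{1}{- \frac{3698}{141}} \left(- \frac{1}{206}\right) = \left(- \frac{141}{3698}\right) \left(- \frac{1}{206}\right) = \frac{141}{761788}$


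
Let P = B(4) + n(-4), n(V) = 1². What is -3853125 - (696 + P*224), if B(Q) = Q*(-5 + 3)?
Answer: -3852253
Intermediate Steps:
n(V) = 1
B(Q) = -2*Q (B(Q) = Q*(-2) = -2*Q)
P = -7 (P = -2*4 + 1 = -8 + 1 = -7)
-3853125 - (696 + P*224) = -3853125 - (696 - 7*224) = -3853125 - (696 - 1568) = -3853125 - 1*(-872) = -3853125 + 872 = -3852253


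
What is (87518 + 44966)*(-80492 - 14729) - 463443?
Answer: -12615722407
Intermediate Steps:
(87518 + 44966)*(-80492 - 14729) - 463443 = 132484*(-95221) - 463443 = -12615258964 - 463443 = -12615722407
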